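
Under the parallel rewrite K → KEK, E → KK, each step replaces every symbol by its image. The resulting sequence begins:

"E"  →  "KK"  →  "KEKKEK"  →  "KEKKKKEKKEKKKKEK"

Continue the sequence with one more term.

KEKKKKEKKEKKEKKEKKKKEKKEKKKKEKKEKKEKKEKKKKEK

Replace each of the 16 characters of KEKKKKEKKEKKKKEK in place — KEK KK KEK KEK KEK KEK KK KEK KEK KK KEK KEK KEK KEK KK KEK — and concatenate.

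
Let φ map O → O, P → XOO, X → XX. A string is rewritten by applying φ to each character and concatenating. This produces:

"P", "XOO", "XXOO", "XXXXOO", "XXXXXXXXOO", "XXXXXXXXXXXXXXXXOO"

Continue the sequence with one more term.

XXXXXXXXXXXXXXXXXXXXXXXXXXXXXXXXOO

φ(XXXXXXXXXXXXXXXXOO) expands symbol-by-symbol to XX XX XX XX XX XX XX XX XX XX XX XX XX XX XX XX O O; joining the 18 pieces gives the next term.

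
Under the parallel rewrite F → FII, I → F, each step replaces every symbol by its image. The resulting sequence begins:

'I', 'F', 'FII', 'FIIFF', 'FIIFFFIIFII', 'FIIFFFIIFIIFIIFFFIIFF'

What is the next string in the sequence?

FIIFFFIIFIIFIIFFFIIFFFIIFFFIIFIIFIIFFFIIFII

Applying the rule to each of the 21 symbols of FIIFFFIIFIIFIIFFFIIFF gives the pieces FII F F FII FII FII F F FII F F FII F F FII FII FII F F FII FII, which concatenate to the answer.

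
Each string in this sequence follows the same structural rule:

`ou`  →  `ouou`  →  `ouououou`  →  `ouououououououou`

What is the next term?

ouououououououououououououououou

Each string is two copies of the previous one concatenated.
One more doubling of ouououououououou gives the answer.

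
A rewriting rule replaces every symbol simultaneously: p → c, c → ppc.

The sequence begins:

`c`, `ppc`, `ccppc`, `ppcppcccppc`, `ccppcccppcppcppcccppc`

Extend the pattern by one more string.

ppcppcccppcppcppcccppcccppcccppcppcppcccppc

φ(ccppcccppcppcppcccppc) expands symbol-by-symbol to ppc ppc c c ppc ppc ppc c c ppc c c ppc c c ppc ppc ppc c c ppc; joining the 21 pieces gives the next term.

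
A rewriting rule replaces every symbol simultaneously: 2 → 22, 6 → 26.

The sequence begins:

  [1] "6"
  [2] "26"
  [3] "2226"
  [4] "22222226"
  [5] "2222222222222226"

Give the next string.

Rewriting the 16 symbols of 2222222222222226 one by one yields 22 22 22 22 22 22 22 22 22 22 22 22 22 22 22 26; concatenated:

22222222222222222222222222222226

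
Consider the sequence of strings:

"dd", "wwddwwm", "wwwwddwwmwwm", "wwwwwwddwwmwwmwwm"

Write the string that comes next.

s(k+1) = ww·s(k)·wwm, so each term gains ww as a prefix and wwm as a suffix.
One more step from wwwwwwddwwmwwmwwm gives the answer.

wwwwwwwwddwwmwwmwwmwwm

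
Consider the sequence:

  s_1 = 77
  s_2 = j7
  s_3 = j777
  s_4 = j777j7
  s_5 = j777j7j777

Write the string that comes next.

From term 3 onward, concatenate the last term with the second-to-last: j7·77 = j777, j777·j7 = j777j7, …
The next term joins j777j7j777 and j777j7.

j777j7j777j777j7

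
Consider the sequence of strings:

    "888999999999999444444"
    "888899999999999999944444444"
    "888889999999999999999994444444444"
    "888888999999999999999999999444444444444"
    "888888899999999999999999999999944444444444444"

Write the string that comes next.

Reading off run lengths: 8 runs 3, 4, 5, 6, 7; 9 runs 12, 15, 18, 21, 24; 4 runs 6, 8, 10, 12, 14 — each is linear in n, where the shown terms are n = 3, 4, 5, 6, 7.
At n = 8 the blocks have lengths 8, 27, 16.

888888889999999999999999999999999994444444444444444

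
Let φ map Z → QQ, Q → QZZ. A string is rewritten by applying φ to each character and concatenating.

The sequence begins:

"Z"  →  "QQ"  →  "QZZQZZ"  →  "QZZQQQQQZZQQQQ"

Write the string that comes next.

Applying the rule to each of the 14 symbols of QZZQQQQQZZQQQQ gives the pieces QZZ QQ QQ QZZ QZZ QZZ QZZ QZZ QQ QQ QZZ QZZ QZZ QZZ, which concatenate to the answer.

QZZQQQQQZZQZZQZZQZZQZZQQQQQZZQZZQZZQZZ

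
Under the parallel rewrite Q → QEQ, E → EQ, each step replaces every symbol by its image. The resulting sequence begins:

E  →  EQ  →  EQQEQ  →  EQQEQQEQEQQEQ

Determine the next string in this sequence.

Applying the rule to each of the 13 symbols of EQQEQQEQEQQEQ gives the pieces EQ QEQ QEQ EQ QEQ QEQ EQ QEQ EQ QEQ QEQ EQ QEQ, which concatenate to the answer.

EQQEQQEQEQQEQQEQEQQEQEQQEQQEQEQQEQ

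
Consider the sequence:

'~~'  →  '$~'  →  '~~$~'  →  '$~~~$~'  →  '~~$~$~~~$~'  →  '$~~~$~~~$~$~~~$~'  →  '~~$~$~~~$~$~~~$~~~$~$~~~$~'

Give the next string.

$~~~$~~~$~$~~~$~~~$~$~~~$~$~~~$~~~$~$~~~$~

From term 3 onward, concatenate the second-to-last term with the last: ~~·$~ = ~~$~, $~·~~$~ = $~~~$~, …
Continuing: $~~~$~~~$~$~~~$~ · ~~$~$~~~$~$~~~$~~~$~$~~~$~ gives term 8.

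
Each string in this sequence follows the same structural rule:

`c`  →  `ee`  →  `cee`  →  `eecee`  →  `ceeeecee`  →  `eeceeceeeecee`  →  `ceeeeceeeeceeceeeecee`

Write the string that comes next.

eeceeceeeeceeceeeeceeeeceeceeeecee

This is a Fibonacci-style word recurrence s(k) = s(k−2)·s(k−1): e.g. c·ee = cee.
So term 8 is eeceeceeeecee·ceeeeceeeeceeceeeecee.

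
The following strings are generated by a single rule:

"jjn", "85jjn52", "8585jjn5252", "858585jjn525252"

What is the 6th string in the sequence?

8585858585jjn5252525252

Every step adds 85 to the front and 52 to the end of the previous string.
From 858585jjn525252, 2 further steps: 858585jjn525252 → 85858585jjn52525252 → (answer).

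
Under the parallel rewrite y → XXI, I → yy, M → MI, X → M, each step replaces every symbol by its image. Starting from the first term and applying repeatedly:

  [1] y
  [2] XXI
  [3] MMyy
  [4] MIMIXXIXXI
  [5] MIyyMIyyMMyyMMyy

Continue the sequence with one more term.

Replace each of the 16 characters of MIyyMIyyMMyyMMyy in place — MI yy XXI XXI MI yy XXI XXI MI MI XXI XXI MI MI XXI XXI — and concatenate.

MIyyXXIXXIMIyyXXIXXIMIMIXXIXXIMIMIXXIXXI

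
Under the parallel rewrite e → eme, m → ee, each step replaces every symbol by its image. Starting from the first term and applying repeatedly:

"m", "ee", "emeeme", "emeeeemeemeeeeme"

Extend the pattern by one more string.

φ(emeeeemeemeeeeme) expands symbol-by-symbol to eme ee eme eme eme eme ee eme eme ee eme eme eme eme ee eme; joining the 16 pieces gives the next term.

emeeeemeemeemeemeeeemeemeeeemeemeemeemeeeeme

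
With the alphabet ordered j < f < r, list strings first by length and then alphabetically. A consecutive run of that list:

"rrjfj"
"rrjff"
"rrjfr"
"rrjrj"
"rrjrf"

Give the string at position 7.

rrfjj

Advancing 2 positions from rrjrf through rrjrf → rrjrr reaches term 7.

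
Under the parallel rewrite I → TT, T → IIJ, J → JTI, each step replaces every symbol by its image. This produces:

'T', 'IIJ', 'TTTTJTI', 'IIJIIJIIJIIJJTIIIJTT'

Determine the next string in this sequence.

Applying the rule to each of the 20 symbols of IIJIIJIIJIIJJTIIIJTT gives the pieces TT TT JTI TT TT JTI TT TT JTI TT TT JTI JTI IIJ TT TT TT JTI IIJ IIJ, which concatenate to the answer.

TTTTJTITTTTJTITTTTJTITTTTJTIJTIIIJTTTTTTJTIIIJIIJ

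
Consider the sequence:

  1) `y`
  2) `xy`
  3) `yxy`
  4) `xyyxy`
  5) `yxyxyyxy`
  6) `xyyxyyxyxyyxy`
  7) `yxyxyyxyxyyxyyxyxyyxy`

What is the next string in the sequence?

Each term (from the third on) is the two preceding terms concatenated in order: term 3 = y·xy = yxy.
So term 8 is xyyxyyxyxyyxy·yxyxyyxyxyyxyyxyxyyxy.

xyyxyyxyxyyxyyxyxyyxyxyyxyyxyxyyxy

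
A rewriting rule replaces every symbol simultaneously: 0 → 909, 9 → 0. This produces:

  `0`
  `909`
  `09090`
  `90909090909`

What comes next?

Apply φ to 90909090909 symbol by symbol: 9→0, 0→909, 9→0, 0→909, 9→0, 0→909, 9→0, 0→909, 9→0, 0→909, 9→0; joined: 0 909 0 909 0 909 0 909 0 909 0.

090909090909090909090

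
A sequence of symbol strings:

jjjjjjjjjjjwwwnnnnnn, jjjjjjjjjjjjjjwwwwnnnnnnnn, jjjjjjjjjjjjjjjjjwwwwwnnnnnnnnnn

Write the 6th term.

The n-th term is 3n+2 j's then n w's then 2n n's, where the shown terms are n = 3, 4, 5.
For term 6, n = 8, so the run lengths are 26, 8, 16.

jjjjjjjjjjjjjjjjjjjjjjjjjjwwwwwwwwnnnnnnnnnnnnnnnn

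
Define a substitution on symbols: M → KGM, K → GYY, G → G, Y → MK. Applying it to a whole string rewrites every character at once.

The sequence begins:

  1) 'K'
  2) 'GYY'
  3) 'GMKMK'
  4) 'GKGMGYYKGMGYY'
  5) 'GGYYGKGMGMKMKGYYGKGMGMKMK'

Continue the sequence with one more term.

GGMKMKGGYYGKGMGKGMGYYKGMGYYGMKMKGGYYGKGMGKGMGYYKGMGYY

Applying the rule to each of the 25 symbols of GGYYGKGMGMKMKGYYGKGMGMKMK gives the pieces G G MK MK G GYY G KGM G KGM GYY KGM GYY G MK MK G GYY G KGM G KGM GYY KGM GYY, which concatenate to the answer.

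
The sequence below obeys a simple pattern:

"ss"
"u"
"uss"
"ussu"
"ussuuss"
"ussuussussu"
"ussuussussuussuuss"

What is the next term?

From term 3 onward, concatenate the last term with the second-to-last: u·ss = uss, uss·u = ussu, …
So term 8 is ussuussussuussuuss·ussuussussu.

ussuussussuussuussussuussussu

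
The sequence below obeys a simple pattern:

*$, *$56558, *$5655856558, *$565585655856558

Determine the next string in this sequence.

*$56558565585655856558

Each term is the previous one with 56558 appended.
So the next term is *$565585655856558·56558.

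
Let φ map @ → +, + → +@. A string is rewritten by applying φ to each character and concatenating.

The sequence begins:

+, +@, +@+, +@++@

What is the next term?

+@++@+@+

Rewriting each symbol of +@++@: +→+@, @→+, +→+@, +→+@, @→+, which concatenates to +@ + +@ +@ +.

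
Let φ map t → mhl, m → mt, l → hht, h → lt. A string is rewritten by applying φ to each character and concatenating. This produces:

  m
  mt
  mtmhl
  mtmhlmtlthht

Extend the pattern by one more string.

Expanding mtmhlmtlthht: m→mt, t→mhl, m→mt, h→lt, l→hht, m→mt, t→mhl, l→hht, t→mhl, h→lt, h→lt, t→mhl. Concatenated: mt mhl mt lt hht mt mhl hht mhl lt lt mhl.

mtmhlmtlthhtmtmhlhhtmhlltltmhl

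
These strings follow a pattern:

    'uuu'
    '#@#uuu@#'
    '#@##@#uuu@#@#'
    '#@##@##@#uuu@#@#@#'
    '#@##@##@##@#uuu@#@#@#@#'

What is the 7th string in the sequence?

#@##@##@##@##@##@#uuu@#@#@#@#@#@#

Every step adds #@# to the front and @# to the end of the previous string.
From #@##@##@##@#uuu@#@#@#@#, 2 further steps: #@##@##@##@#uuu@#@#@#@# → #@##@##@##@##@#uuu@#@#@#@#@# → (answer).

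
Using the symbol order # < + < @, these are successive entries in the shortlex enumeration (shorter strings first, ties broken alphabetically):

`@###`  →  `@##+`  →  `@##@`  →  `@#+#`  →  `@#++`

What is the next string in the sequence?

Find the rightmost character of @#++ below @, bump it to the next letter, and reset everything to its right to #.

@#+@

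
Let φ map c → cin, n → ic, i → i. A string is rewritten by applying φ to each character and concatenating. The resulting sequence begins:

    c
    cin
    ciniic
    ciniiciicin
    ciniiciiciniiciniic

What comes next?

ciniiciiciniiciniiciiciniiciicin

Replace each of the 19 characters of ciniiciiciniiciniic in place — cin i ic i i cin i i cin i ic i i cin i ic i i cin — and concatenate.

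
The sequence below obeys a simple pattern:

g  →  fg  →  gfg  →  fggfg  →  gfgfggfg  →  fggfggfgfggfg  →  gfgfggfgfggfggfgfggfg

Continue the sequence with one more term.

fggfggfgfggfggfgfggfgfggfggfgfggfg

This is a Fibonacci-style word recurrence s(k) = s(k−2)·s(k−1): e.g. g·fg = gfg.
Continuing: fggfggfgfggfg · gfgfggfgfggfggfgfggfg gives term 8.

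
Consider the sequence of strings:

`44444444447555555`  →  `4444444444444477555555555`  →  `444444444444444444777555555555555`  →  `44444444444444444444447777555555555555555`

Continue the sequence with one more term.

4444444444444444444444444477777555555555555555555

Each string has the form 4^{4n+2} 7^{n-1} 5^{3n}, where the shown terms are n = 2, 3, 4, 5.
For the next term, n = 6, so the run lengths are 26, 5, 18.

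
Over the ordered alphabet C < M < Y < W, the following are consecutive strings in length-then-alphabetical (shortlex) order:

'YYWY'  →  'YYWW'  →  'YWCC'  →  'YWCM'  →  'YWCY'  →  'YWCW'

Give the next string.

YWMC

Find the rightmost character of YWCW below W, bump it to the next letter, and reset everything to its right to C.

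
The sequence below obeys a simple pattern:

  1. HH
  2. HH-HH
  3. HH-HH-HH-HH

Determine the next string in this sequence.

HH-HH-HH-HH-HH-HH-HH-HH

Every step duplicates the string with '-' between the halves.
So the next term is two copies of HH-HH-HH-HH with '-' between the halves.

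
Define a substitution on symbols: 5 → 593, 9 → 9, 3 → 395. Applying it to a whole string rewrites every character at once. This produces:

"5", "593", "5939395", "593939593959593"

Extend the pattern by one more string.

Rewriting the 15 symbols of 593939593959593 one by one yields 593 9 395 9 395 9 593 9 395 9 593 9 593 9 395; concatenated:

5939395939595939395959395939395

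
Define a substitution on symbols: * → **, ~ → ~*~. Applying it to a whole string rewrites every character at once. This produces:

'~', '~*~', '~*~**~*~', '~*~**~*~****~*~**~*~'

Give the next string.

Applying the rule to each of the 20 symbols of ~*~**~*~****~*~**~*~ gives the pieces ~*~ ** ~*~ ** ** ~*~ ** ~*~ ** ** ** ** ~*~ ** ~*~ ** ** ~*~ ** ~*~, which concatenate to the answer.

~*~**~*~****~*~**~*~********~*~**~*~****~*~**~*~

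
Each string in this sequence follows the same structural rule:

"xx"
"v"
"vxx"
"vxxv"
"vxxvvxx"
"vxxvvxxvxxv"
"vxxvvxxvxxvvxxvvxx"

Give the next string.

From term 3 onward, concatenate the last term with the second-to-last: v·xx = vxx, vxx·v = vxxv, …
The next term joins vxxvvxxvxxvvxxvvxx and vxxvvxxvxxv.

vxxvvxxvxxvvxxvvxxvxxvvxxvxxv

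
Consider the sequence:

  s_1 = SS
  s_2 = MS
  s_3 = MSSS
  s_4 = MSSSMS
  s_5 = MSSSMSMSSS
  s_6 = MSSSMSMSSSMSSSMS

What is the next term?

From term 3 onward, concatenate the last term with the second-to-last: MS·SS = MSSS, MSSS·MS = MSSSMS, …
The next term joins MSSSMSMSSSMSSSMS and MSSSMSMSSS.

MSSSMSMSSSMSSSMSMSSSMSMSSS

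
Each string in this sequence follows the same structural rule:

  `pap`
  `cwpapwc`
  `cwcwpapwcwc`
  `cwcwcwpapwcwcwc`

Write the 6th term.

s(k+1) = cw·s(k)·wc, so each term gains cw as a prefix and wc as a suffix.
From cwcwcwpapwcwcwc, 2 further steps: cwcwcwpapwcwcwc → cwcwcwcwpapwcwcwcwc → (answer).

cwcwcwcwcwpapwcwcwcwcwc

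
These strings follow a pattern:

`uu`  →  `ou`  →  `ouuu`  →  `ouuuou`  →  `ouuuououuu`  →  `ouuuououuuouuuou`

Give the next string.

From term 3 onward, concatenate the last term with the second-to-last: ou·uu = ouuu, ouuu·ou = ouuuou, …
The next term joins ouuuououuuouuuou and ouuuououuu.

ouuuououuuouuuououuuououuu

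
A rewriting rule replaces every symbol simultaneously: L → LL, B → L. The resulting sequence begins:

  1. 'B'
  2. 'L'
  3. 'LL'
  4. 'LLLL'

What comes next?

LLLLLLLL

Rewriting each symbol of LLLL: L→LL, L→LL, L→LL, L→LL, which concatenates to LL LL LL LL.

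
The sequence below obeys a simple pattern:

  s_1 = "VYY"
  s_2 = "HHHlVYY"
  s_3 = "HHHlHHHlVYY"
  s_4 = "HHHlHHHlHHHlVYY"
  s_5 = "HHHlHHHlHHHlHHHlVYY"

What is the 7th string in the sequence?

Every step adds HHHl at the front: s(k+1) = HHHl·s(k).
From HHHlHHHlHHHlHHHlVYY, 2 further steps: HHHlHHHlHHHlHHHlVYY → HHHlHHHlHHHlHHHlHHHlVYY → (answer).

HHHlHHHlHHHlHHHlHHHlHHHlVYY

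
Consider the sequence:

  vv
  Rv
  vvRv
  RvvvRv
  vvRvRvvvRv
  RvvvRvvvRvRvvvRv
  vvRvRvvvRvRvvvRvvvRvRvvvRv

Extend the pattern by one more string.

RvvvRvvvRvRvvvRvvvRvRvvvRvRvvvRvvvRvRvvvRv

Each term (from the third on) is the two preceding terms concatenated in order: term 3 = vv·Rv = vvRv.
The next term joins RvvvRvvvRvRvvvRv and vvRvRvvvRvRvvvRvvvRvRvvvRv.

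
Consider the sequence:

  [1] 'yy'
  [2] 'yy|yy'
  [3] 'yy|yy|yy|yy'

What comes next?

Each string is two copies of the previous one joined by '|'.
So the next term is two copies of yy|yy|yy|yy with '|' between the halves.

yy|yy|yy|yy|yy|yy|yy|yy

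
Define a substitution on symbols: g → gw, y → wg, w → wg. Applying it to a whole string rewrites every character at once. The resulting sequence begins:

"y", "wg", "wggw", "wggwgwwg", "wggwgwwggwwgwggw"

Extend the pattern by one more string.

Rewriting the 16 symbols of wggwgwwggwwgwggw one by one yields wg gw gw wg gw wg wg gw gw wg wg gw wg gw gw wg; concatenated:

wggwgwwggwwgwggwgwwgwggwwggwgwwg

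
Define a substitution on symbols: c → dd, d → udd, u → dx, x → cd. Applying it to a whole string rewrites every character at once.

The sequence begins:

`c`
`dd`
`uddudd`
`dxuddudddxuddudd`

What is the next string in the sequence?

Applying the rule to each of the 16 symbols of dxuddudddxuddudd gives the pieces udd cd dx udd udd dx udd udd udd cd dx udd udd dx udd udd, which concatenate to the answer.

uddcddxuddudddxuddudduddcddxuddudddxuddudd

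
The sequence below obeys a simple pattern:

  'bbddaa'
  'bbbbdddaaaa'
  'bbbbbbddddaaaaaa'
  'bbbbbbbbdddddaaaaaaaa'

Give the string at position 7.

The n-th term is 2n b's then n+1 d's then 2n a's (n = 1, 2, …).
Setting n = 7 gives 14, 8, 14 characters in each block.

bbbbbbbbbbbbbbddddddddaaaaaaaaaaaaaa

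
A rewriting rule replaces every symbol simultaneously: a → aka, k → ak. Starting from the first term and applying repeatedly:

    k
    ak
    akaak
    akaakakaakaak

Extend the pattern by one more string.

akaakakaakaakakaakakaakaakakaakaak

φ(akaakakaakaak) expands symbol-by-symbol to aka ak aka aka ak aka ak aka aka ak aka aka ak; joining the 13 pieces gives the next term.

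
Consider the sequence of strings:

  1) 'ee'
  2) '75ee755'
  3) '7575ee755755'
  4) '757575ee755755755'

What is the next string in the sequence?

75757575ee755755755755

Every step adds 75 to the front and 755 to the end of the previous string.
So the next term is 75·757575ee755755755·755.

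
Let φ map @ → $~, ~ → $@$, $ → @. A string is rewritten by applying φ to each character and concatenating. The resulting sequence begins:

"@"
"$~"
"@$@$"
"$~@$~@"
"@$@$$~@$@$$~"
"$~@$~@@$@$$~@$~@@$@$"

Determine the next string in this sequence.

Replace each of the 20 characters of $~@$~@@$@$$~@$~@@$@$ in place — @ $@$ $~ @ $@$ $~ $~ @ $~ @ @ $@$ $~ @ $@$ $~ $~ @ $~ @ — and concatenate.

@$@$$~@$@$$~$~@$~@@$@$$~@$@$$~$~@$~@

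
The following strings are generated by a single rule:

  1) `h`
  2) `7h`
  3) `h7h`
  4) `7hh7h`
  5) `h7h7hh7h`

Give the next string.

7hh7hh7h7hh7h

This is a Fibonacci-style word recurrence s(k) = s(k−2)·s(k−1): e.g. h·7h = h7h.
So term 6 is 7hh7h·h7h7hh7h.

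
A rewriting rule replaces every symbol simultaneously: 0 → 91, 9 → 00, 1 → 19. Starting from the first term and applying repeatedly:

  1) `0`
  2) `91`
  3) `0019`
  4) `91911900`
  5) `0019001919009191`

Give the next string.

91911900919119001900919100190019

Replace each of the 16 characters of 0019001919009191 in place — 91 91 19 00 91 91 19 00 19 00 91 91 00 19 00 19 — and concatenate.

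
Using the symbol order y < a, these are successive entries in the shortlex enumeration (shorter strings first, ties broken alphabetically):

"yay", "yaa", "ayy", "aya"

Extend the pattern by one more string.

The successor of aya increments the rightmost position that isn't already a and resets every position after it to y.

aay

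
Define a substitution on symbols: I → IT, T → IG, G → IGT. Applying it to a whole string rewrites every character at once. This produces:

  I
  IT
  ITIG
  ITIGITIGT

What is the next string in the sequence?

ITIGITIGTITIGITIGTIG

Expanding ITIGITIGT: I→IT, T→IG, I→IT, G→IGT, I→IT, T→IG, I→IT, G→IGT, T→IG. Concatenated: IT IG IT IGT IT IG IT IGT IG.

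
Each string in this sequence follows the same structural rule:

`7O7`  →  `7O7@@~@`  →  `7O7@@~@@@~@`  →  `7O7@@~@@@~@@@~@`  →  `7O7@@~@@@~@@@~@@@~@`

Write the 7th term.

7O7@@~@@@~@@@~@@@~@@@~@@@~@

Each term is the previous one with @@~@ appended.
From 7O7@@~@@@~@@@~@@@~@, 2 further steps: 7O7@@~@@@~@@@~@@@~@ → 7O7@@~@@@~@@@~@@@~@@@~@ → (answer).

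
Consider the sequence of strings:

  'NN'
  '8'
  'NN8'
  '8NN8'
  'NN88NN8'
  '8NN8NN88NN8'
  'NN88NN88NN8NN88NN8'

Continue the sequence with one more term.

This is a Fibonacci-style word recurrence s(k) = s(k−2)·s(k−1): e.g. NN·8 = NN8.
So term 8 is 8NN8NN88NN8·NN88NN88NN8NN88NN8.

8NN8NN88NN8NN88NN88NN8NN88NN8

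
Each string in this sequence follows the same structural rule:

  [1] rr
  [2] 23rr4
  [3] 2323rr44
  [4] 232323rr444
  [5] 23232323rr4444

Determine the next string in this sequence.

Each term wraps the previous one in 23 on the left and 4 on the right.
One more step from 23232323rr4444 gives the answer.

2323232323rr44444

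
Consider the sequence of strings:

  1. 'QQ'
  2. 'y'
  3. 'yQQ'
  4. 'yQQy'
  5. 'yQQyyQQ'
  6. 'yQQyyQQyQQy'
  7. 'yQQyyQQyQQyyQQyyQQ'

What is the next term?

yQQyyQQyQQyyQQyyQQyQQyyQQyQQy

This is a Fibonacci-style word recurrence s(k) = s(k−1)·s(k−2): e.g. y·QQ = yQQ.
Continuing: yQQyyQQyQQyyQQyyQQ · yQQyyQQyQQy gives term 8.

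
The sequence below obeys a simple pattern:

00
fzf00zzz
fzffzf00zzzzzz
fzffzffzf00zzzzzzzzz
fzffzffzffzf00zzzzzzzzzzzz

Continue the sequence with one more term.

s(k+1) = fzf·s(k)·zzz, so each term gains fzf as a prefix and zzz as a suffix.
Applying this once more to fzffzffzffzf00zzzzzzzzzzzz:

fzffzffzffzffzf00zzzzzzzzzzzzzzz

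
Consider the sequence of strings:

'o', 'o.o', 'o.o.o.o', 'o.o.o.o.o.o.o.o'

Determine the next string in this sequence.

o.o.o.o.o.o.o.o.o.o.o.o.o.o.o.o

Every step duplicates the string with '.' between the halves.
One more doubling of o.o.o.o.o.o.o.o gives the answer.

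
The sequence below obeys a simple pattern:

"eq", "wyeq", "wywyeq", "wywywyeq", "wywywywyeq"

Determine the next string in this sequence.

The strings grow by a fixed prefix wy each time.
So the next term is wy·wywywywyeq.

wywywywywyeq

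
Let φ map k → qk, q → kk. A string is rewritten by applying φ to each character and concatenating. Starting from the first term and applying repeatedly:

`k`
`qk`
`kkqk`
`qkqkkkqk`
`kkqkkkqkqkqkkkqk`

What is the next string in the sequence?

qkqkkkqkqkqkkkqkkkqkkkqkqkqkkkqk

φ(kkqkkkqkqkqkkkqk) expands symbol-by-symbol to qk qk kk qk qk qk kk qk kk qk kk qk qk qk kk qk; joining the 16 pieces gives the next term.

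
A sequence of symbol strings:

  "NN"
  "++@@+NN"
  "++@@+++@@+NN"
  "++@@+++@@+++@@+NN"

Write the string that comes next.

++@@+++@@+++@@+++@@+NN

The strings grow by a fixed prefix ++@@+ each time.
One more step from ++@@+++@@+++@@+NN gives the answer.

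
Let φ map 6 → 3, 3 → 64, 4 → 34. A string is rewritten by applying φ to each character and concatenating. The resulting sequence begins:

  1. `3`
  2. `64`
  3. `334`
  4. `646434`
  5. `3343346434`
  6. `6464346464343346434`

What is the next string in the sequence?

334334643433433464346464343346434

Replace each of the 19 characters of 6464346464343346434 in place — 3 34 3 34 64 34 3 34 3 34 64 34 64 64 34 3 34 64 34 — and concatenate.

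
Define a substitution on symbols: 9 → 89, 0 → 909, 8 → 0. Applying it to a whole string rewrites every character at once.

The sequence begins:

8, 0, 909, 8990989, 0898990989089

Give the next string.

Applying the rule to each of the 13 symbols of 0898990989089 gives the pieces 909 0 89 0 89 89 909 89 0 89 909 0 89, which concatenate to the answer.

9090890898990989089909089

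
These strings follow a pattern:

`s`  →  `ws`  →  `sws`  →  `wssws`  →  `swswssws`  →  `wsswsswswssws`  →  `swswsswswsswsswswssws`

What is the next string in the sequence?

Each term (from the third on) is the two preceding terms concatenated in order: term 3 = s·ws = sws.
The next term joins wsswsswswssws and swswsswswsswsswswssws.

wsswsswswsswsswswsswswsswsswswssws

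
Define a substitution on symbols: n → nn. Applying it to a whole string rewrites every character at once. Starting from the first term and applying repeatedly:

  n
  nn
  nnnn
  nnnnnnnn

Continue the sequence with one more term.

nnnnnnnnnnnnnnnn

Expanding nnnnnnnn: n→nn, n→nn, n→nn, n→nn, n→nn, n→nn, n→nn, n→nn. Concatenated: nn nn nn nn nn nn nn nn.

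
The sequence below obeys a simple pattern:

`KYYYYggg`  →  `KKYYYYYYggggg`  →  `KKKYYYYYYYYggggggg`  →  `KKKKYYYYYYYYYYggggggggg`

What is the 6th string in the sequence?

The n-th term is n K's then 2n+2 Y's then 2n+1 g's (n = 1, 2, …).
At n = 6 the blocks have lengths 6, 14, 13.

KKKKKKYYYYYYYYYYYYYYggggggggggggg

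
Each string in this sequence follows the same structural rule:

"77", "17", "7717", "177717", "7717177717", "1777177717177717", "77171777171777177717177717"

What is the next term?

177717771717771777171777171777177717177717

This is a Fibonacci-style word recurrence s(k) = s(k−2)·s(k−1): e.g. 77·17 = 7717.
The next term joins 1777177717177717 and 77171777171777177717177717.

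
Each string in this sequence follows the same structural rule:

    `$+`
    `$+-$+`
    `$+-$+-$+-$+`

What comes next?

Each string is two copies of the previous one joined by '-'.
So the next term is two copies of $+-$+-$+-$+ with '-' between the halves.

$+-$+-$+-$+-$+-$+-$+-$+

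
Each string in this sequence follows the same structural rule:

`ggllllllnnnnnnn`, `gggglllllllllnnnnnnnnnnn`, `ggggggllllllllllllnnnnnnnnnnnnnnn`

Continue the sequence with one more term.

The n-th term is 2n-2 g's then 3n l's then 4n-1 n's, where the shown terms are n = 2, 3, 4.
For the next term, n = 5, so the run lengths are 8, 15, 19.

gggggggglllllllllllllllnnnnnnnnnnnnnnnnnnn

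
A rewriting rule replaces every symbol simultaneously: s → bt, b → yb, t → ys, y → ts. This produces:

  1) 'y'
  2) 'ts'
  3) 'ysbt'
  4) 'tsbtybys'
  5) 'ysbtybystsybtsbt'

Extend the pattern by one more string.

Applying the rule to each of the 16 symbols of ysbtybystsybtsbt gives the pieces ts bt yb ys ts yb ts bt ys bt ts yb ys bt yb ys, which concatenate to the answer.

tsbtybystsybtsbtysbttsybysbtybys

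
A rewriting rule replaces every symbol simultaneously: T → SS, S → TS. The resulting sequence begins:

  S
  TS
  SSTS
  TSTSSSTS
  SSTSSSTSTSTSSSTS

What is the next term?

TSTSSSTSTSTSSSTSSSTSSSTSTSTSSSTS

Replace each of the 16 characters of SSTSSSTSTSTSSSTS in place — TS TS SS TS TS TS SS TS SS TS SS TS TS TS SS TS — and concatenate.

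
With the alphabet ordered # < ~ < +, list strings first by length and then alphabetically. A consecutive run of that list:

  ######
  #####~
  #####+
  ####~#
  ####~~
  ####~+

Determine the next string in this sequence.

Find the rightmost character of ####~+ below +, bump it to the next letter, and reset everything to its right to #.

####+#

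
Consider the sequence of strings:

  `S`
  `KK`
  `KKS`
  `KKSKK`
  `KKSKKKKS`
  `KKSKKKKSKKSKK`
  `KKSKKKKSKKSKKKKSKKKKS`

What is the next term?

KKSKKKKSKKSKKKKSKKKKSKKSKKKKSKKSKK

This is a Fibonacci-style word recurrence s(k) = s(k−1)·s(k−2): e.g. KK·S = KKS.
Continuing: KKSKKKKSKKSKKKKSKKKKS · KKSKKKKSKKSKK gives term 8.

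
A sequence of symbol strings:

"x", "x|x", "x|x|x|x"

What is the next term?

x|x|x|x|x|x|x|x

Every step duplicates the string with '|' between the halves.
One more doubling of x|x|x|x gives the answer.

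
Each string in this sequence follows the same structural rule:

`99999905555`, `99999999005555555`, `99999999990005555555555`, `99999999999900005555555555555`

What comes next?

99999999999999000005555555555555555

Reading off run lengths: 9 runs 6, 8, 10, 12; 0 runs 1, 2, 3, 4; 5 runs 4, 7, 10, 13 — each is linear in n, where the shown terms are n = 2, 3, 4, 5.
At n = 6 the blocks have lengths 14, 5, 16.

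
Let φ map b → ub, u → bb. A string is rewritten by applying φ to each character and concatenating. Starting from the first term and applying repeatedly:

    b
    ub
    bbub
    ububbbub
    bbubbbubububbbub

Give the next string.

Replace each of the 16 characters of bbubbbubububbbub in place — ub ub bb ub ub ub bb ub bb ub bb ub ub ub bb ub — and concatenate.

ububbbubububbbubbbubbbubububbbub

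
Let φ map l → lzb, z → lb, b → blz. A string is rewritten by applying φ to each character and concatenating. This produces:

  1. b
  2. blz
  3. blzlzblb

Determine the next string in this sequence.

blzlzblblzblbblzlzbblz

Expanding blzlzblb: b→blz, l→lzb, z→lb, l→lzb, z→lb, b→blz, l→lzb, b→blz. Concatenated: blz lzb lb lzb lb blz lzb blz.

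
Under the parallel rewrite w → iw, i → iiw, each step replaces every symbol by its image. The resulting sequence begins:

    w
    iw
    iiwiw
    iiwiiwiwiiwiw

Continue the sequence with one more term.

Rewriting the 13 symbols of iiwiiwiwiiwiw one by one yields iiw iiw iw iiw iiw iw iiw iw iiw iiw iw iiw iw; concatenated:

iiwiiwiwiiwiiwiwiiwiwiiwiiwiwiiwiw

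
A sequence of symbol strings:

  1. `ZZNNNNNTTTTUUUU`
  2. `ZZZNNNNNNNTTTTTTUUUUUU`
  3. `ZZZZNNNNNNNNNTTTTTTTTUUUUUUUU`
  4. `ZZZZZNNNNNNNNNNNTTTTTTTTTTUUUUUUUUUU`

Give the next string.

ZZZZZZNNNNNNNNNNNNNTTTTTTTTTTTTUUUUUUUUUUUU

Each string has the form Z^{n} N^{2n+1} T^{2n} U^{2n}, where the shown terms are n = 2, 3, 4, 5.
At n = 6 the blocks have lengths 6, 13, 12, 12.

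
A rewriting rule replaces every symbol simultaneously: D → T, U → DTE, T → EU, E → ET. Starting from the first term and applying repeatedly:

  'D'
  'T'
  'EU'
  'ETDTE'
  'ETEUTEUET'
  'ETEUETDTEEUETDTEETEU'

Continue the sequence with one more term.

Applying the rule to each of the 20 symbols of ETEUETDTEEUETDTEETEU gives the pieces ET EU ET DTE ET EU T EU ET ET DTE ET EU T EU ET ET EU ET DTE, which concatenate to the answer.

ETEUETDTEETEUTEUETETDTEETEUTEUETETEUETDTE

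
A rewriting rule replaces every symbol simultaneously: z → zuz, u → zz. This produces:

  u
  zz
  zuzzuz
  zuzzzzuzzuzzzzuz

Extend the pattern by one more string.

Rewriting the 16 symbols of zuzzzzuzzuzzzzuz one by one yields zuz zz zuz zuz zuz zuz zz zuz zuz zz zuz zuz zuz zuz zz zuz; concatenated:

zuzzzzuzzuzzuzzuzzzzuzzuzzzzuzzuzzuzzuzzzzuz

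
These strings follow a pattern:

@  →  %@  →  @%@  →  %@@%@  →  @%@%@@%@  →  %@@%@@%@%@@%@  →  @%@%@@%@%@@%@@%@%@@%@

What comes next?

%@@%@@%@%@@%@@%@%@@%@%@@%@@%@%@@%@

Each term (from the third on) is the two preceding terms concatenated in order: term 3 = @·%@ = @%@.
Continuing: %@@%@@%@%@@%@ · @%@%@@%@%@@%@@%@%@@%@ gives term 8.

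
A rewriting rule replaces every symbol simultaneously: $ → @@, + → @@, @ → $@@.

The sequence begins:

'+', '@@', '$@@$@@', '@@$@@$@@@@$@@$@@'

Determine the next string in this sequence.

Replace each of the 16 characters of @@$@@$@@@@$@@$@@ in place — $@@ $@@ @@ $@@ $@@ @@ $@@ $@@ $@@ $@@ @@ $@@ $@@ @@ $@@ $@@ — and concatenate.

$@@$@@@@$@@$@@@@$@@$@@$@@$@@@@$@@$@@@@$@@$@@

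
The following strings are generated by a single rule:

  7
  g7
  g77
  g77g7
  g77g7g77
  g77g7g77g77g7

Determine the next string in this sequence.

g77g7g77g77g7g77g7g77

From term 3 onward, concatenate the last term with the second-to-last: g7·7 = g77, g77·g7 = g77g7, …
The next term joins g77g7g77g77g7 and g77g7g77.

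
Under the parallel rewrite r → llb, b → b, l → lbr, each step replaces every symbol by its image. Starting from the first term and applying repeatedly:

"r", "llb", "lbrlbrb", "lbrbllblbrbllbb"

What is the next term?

lbrbllbblbrlbrblbrbllbblbrlbrbb

Replace each of the 15 characters of lbrbllblbrbllbb in place — lbr b llb b lbr lbr b lbr b llb b lbr lbr b b — and concatenate.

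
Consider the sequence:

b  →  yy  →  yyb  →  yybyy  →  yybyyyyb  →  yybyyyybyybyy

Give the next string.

This is a Fibonacci-style word recurrence s(k) = s(k−1)·s(k−2): e.g. yy·b = yyb.
So term 7 is yybyyyybyybyy·yybyyyyb.

yybyyyybyybyyyybyyyyb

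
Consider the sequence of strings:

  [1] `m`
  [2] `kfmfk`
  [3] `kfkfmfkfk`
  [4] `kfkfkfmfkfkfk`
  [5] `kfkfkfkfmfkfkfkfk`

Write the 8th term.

s(k+1) = kf·s(k)·fk, so each term gains kf as a prefix and fk as a suffix.
From kfkfkfkfmfkfkfkfk, 3 further steps: kfkfkfkfmfkfkfkfk → kfkfkfkfkfmfkfkfkfkfk → kfkfkfkfkfkfmfkfkfkfkfkfk → (answer).

kfkfkfkfkfkfkfmfkfkfkfkfkfkfk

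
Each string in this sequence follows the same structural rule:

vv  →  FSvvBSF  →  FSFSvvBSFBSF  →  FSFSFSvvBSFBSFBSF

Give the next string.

Every step adds FS to the front and BSF to the end of the previous string.
One more step from FSFSFSvvBSFBSFBSF gives the answer.

FSFSFSFSvvBSFBSFBSFBSF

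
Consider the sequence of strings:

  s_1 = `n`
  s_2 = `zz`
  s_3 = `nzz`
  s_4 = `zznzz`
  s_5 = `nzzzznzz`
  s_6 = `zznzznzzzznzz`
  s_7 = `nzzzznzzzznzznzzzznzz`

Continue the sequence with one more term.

From term 3 onward, concatenate the second-to-last term with the last: n·zz = nzz, zz·nzz = zznzz, …
The next term joins zznzznzzzznzz and nzzzznzzzznzznzzzznzz.

zznzznzzzznzznzzzznzzzznzznzzzznzz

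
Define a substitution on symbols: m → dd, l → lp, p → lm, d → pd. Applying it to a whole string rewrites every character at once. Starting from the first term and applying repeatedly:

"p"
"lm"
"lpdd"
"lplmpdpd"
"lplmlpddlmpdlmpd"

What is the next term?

lplmlpddlplmpdpdlpddlmpdlpddlmpd

Replace each of the 16 characters of lplmlpddlmpdlmpd in place — lp lm lp dd lp lm pd pd lp dd lm pd lp dd lm pd — and concatenate.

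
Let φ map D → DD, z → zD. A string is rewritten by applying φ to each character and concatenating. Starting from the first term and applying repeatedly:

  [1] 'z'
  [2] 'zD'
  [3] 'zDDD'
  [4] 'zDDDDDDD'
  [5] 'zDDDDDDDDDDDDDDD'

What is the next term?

φ(zDDDDDDDDDDDDDDD) expands symbol-by-symbol to zD DD DD DD DD DD DD DD DD DD DD DD DD DD DD DD; joining the 16 pieces gives the next term.

zDDDDDDDDDDDDDDDDDDDDDDDDDDDDDDD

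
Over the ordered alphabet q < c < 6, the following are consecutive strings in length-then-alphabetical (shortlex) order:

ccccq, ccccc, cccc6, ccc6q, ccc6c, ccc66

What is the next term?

cc6qq

Find the rightmost character of ccc66 below 6, bump it to the next letter, and reset everything to its right to q.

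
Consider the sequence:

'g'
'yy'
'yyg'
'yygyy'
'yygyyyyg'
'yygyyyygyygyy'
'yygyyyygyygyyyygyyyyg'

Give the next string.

yygyyyygyygyyyygyyyygyygyyyygyygyy

Each term (from the third on) is the previous term followed by the one before it: term 3 = yy·g = yyg.
The next term joins yygyyyygyygyyyygyyyyg and yygyyyygyygyy.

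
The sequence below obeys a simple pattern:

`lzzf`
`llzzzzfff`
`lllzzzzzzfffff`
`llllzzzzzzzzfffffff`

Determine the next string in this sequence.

lllllzzzzzzzzzzfffffffff

Reading off run lengths: l runs 1, 2, 3, 4; z runs 2, 4, 6, 8; f runs 1, 3, 5, 7 — each is linear in n (n = 1, 2, …).
Setting n = 5 gives 5, 10, 9 characters in each block.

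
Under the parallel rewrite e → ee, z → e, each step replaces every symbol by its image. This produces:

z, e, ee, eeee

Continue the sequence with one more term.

Apply φ to eeee symbol by symbol: e→ee, e→ee, e→ee, e→ee; joined: ee ee ee ee.

eeeeeeee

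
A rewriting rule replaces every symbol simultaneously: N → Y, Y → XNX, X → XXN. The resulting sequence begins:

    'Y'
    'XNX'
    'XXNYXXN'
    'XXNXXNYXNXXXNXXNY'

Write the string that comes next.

XXNXXNYXXNXXNYXNXXXNYXXNXXNXXNYXXNXXNYXNX

Applying the rule to each of the 17 symbols of XXNXXNYXNXXXNXXNY gives the pieces XXN XXN Y XXN XXN Y XNX XXN Y XXN XXN XXN Y XXN XXN Y XNX, which concatenate to the answer.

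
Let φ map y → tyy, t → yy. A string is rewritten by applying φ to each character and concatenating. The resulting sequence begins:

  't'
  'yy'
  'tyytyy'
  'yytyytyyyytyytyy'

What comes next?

tyytyyyytyytyyyytyytyytyytyyyytyytyyyytyytyy

Replace each of the 16 characters of yytyytyyyytyytyy in place — tyy tyy yy tyy tyy yy tyy tyy tyy tyy yy tyy tyy yy tyy tyy — and concatenate.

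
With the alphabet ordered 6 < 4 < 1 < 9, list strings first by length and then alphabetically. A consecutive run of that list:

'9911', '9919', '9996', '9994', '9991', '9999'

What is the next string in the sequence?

9999 is the last string of length 4, so the next is the first of length 5: 6 repeated 5 times.

66666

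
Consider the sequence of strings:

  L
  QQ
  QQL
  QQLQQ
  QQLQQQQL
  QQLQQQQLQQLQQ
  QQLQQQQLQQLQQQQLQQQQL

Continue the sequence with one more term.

QQLQQQQLQQLQQQQLQQQQLQQLQQQQLQQLQQ

Each term (from the third on) is the previous term followed by the one before it: term 3 = QQ·L = QQL.
The next term joins QQLQQQQLQQLQQQQLQQQQL and QQLQQQQLQQLQQ.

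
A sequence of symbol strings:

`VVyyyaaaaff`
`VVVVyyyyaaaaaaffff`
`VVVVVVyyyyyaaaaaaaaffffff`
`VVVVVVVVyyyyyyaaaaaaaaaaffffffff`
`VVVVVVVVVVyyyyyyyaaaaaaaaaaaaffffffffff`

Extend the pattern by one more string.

VVVVVVVVVVVVyyyyyyyyaaaaaaaaaaaaaaffffffffffff

The n-th term is 2n V's then n+2 y's then 2n+2 a's then 2n f's (n = 1, 2, …).
For the next term, n = 6, so the run lengths are 12, 8, 14, 12.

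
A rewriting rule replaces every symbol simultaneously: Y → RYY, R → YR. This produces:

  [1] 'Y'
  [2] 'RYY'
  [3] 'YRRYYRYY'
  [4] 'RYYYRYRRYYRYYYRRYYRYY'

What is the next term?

Rewriting the 21 symbols of RYYYRYRRYYRYYYRRYYRYY one by one yields YR RYY RYY RYY YR RYY YR YR RYY RYY YR RYY RYY RYY YR YR RYY RYY YR RYY RYY; concatenated:

YRRYYRYYRYYYRRYYYRYRRYYRYYYRRYYRYYRYYYRYRRYYRYYYRRYYRYY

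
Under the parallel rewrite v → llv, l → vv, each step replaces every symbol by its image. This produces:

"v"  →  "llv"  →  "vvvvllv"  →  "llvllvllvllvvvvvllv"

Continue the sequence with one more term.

vvvvllvvvvvllvvvvvllvvvvvllvllvllvllvllvvvvvllv

Replace each of the 19 characters of llvllvllvllvvvvvllv in place — vv vv llv vv vv llv vv vv llv vv vv llv llv llv llv llv vv vv llv — and concatenate.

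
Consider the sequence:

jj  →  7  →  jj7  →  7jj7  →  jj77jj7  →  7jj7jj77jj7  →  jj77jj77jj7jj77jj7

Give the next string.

Each term (from the third on) is the two preceding terms concatenated in order: term 3 = jj·7 = jj7.
Continuing: 7jj7jj77jj7 · jj77jj77jj7jj77jj7 gives term 8.

7jj7jj77jj7jj77jj77jj7jj77jj7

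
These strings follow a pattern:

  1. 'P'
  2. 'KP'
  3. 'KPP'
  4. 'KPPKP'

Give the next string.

From term 3 onward, concatenate the last term with the second-to-last: KP·P = KPP, KPP·KP = KPPKP, …
The next term joins KPPKP and KPP.

KPPKPKPP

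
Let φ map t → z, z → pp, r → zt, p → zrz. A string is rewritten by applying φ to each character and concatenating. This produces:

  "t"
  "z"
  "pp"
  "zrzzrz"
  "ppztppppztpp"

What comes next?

Apply φ to ppztppppztpp symbol by symbol: p→zrz, p→zrz, z→pp, t→z, p→zrz, p→zrz, p→zrz, p→zrz, z→pp, t→z, p→zrz, p→zrz; joined: zrz zrz pp z zrz zrz zrz zrz pp z zrz zrz.

zrzzrzppzzrzzrzzrzzrzppzzrzzrz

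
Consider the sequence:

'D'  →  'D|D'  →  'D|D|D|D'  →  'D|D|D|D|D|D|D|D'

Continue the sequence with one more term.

s(k+1) = s(k)·|·s(k) — each term doubles the last with '|' between the halves.
Doubling D|D|D|D|D|D|D|D with '|' between the halves:

D|D|D|D|D|D|D|D|D|D|D|D|D|D|D|D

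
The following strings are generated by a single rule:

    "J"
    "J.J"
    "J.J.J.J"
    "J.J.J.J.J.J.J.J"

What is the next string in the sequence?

s(k+1) = s(k)·.·s(k) — each term doubles the last with '.' between the halves.
One more doubling of J.J.J.J.J.J.J.J gives the answer.

J.J.J.J.J.J.J.J.J.J.J.J.J.J.J.J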